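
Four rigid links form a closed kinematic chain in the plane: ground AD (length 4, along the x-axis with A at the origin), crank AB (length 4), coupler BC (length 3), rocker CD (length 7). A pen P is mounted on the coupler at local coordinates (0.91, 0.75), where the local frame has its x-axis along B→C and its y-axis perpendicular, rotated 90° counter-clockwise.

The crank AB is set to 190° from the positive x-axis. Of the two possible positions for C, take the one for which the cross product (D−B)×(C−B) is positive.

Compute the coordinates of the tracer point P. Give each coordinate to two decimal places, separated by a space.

-4.25 0.44

A=(0,0), D=(4.00,0)
B = A + 4.00·(cos190°, sin190°) = (-3.9392, -0.6946)
|BD| = 7.9696
circle(B,3.00) ∩ circle(D,7.00): a=1.4752, h=2.6122
  candidates: C₊=(-2.6973,2.0363) cross=20.818; C₋=(-2.2419,-3.1683) cross=-20.818
  mode + wants cross > 0 → take C=(-2.6973,2.0363) (cross=20.818)
ex = (C−B)/|BC| = (0.4140,0.9103); ey = (-0.9103,0.4140)
P = B + 0.91·ex + 0.75·ey = (-4.2452,0.4443)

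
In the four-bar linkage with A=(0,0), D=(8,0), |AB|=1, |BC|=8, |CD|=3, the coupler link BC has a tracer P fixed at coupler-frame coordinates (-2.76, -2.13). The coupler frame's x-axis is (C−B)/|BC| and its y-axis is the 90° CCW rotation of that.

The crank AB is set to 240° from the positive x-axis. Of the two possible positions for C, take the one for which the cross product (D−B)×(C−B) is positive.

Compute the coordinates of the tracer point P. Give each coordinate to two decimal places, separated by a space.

-2.03 -4.00

A=(0,0), D=(8.00,0)
B = A + 1.00·(cos240°, sin240°) = (-0.5000, -0.8660)
|BD| = 8.5440
circle(B,8.00) ∩ circle(D,3.00): a=7.4906, h=2.8090
  candidates: C₊=(6.6673,2.6878) cross=24.000; C₋=(7.2368,-2.9013) cross=-24.000
  mode + wants cross > 0 → take C=(6.6673,2.6878) (cross=24.000)
ex = (C−B)/|BC| = (0.8959,0.4442); ey = (-0.4442,0.8959)
P = B + -2.76·ex + -2.13·ey = (-2.0265,-4.0004)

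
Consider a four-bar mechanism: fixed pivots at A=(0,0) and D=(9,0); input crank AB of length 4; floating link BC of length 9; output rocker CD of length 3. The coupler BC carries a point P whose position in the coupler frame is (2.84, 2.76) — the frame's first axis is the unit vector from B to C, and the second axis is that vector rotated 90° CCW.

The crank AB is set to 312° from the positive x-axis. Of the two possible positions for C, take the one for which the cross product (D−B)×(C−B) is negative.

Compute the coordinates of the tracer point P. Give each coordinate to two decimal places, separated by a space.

5.05 0.20

A=(0,0), D=(9.00,0)
B = A + 4.00·(cos312°, sin312°) = (2.6765, -2.9726)
|BD| = 6.9873
circle(B,9.00) ∩ circle(D,3.00): a=8.6459, h=2.4999
  candidates: C₊=(9.4375,2.9679) cross=17.467; C₋=(11.5645,-1.5568) cross=-17.467
  mode - wants cross < 0 → take C=(11.5645,-1.5568) (cross=-17.467)
ex = (C−B)/|BC| = (0.9875,0.1573); ey = (-0.1573,0.9875)
P = B + 2.84·ex + 2.76·ey = (5.0470,0.1998)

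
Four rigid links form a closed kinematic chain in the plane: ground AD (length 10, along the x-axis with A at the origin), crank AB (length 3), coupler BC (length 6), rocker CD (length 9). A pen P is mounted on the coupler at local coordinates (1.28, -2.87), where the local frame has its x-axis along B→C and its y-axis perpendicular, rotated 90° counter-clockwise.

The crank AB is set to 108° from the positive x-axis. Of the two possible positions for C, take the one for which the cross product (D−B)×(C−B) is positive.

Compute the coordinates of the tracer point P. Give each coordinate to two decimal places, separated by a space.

A=(0,0), D=(10.00,0)
B = A + 3.00·(cos108°, sin108°) = (-0.9271, 2.8532)
|BD| = 11.2934
circle(B,6.00) ∩ circle(D,9.00): a=3.6544, h=4.7587
  candidates: C₊=(3.8110,6.5343) cross=53.742; C₋=(1.4065,-2.6744) cross=-53.742
  mode + wants cross > 0 → take C=(3.8110,6.5343) (cross=53.742)
ex = (C−B)/|BC| = (0.7897,0.6135); ey = (-0.6135,0.7897)
P = B + 1.28·ex + -2.87·ey = (1.8445,1.3721)

1.84 1.37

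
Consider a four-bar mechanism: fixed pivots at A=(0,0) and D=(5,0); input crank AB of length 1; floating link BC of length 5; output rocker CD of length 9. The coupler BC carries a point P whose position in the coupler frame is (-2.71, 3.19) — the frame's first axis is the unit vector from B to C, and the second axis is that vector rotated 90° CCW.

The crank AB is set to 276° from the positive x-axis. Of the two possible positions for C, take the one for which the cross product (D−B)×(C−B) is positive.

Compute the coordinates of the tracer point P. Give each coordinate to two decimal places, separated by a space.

A=(0,0), D=(5.00,0)
B = A + 1.00·(cos276°, sin276°) = (0.1045, -0.9945)
|BD| = 4.9955
circle(B,5.00) ∩ circle(D,9.00): a=-3.1073, h=3.9172
  candidates: C₊=(-3.7205,2.2256) cross=19.568; C₋=(-2.1608,-5.4519) cross=-19.568
  mode + wants cross > 0 → take C=(-3.7205,2.2256) (cross=19.568)
ex = (C−B)/|BC| = (-0.7650,0.6440); ey = (-0.6440,-0.7650)
P = B + -2.71·ex + 3.19·ey = (0.1232,-5.1802)

0.12 -5.18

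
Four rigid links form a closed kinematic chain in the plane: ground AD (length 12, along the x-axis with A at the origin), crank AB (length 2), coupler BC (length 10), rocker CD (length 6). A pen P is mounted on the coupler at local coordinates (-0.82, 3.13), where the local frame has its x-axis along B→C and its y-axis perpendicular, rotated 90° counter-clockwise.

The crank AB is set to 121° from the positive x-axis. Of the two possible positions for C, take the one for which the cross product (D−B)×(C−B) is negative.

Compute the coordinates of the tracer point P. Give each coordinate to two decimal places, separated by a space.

A=(0,0), D=(12.00,0)
B = A + 2.00·(cos121°, sin121°) = (-1.0301, 1.7143)
|BD| = 13.1424
circle(B,10.00) ∩ circle(D,6.00): a=9.0061, h=4.3464
  candidates: C₊=(8.4660,4.8488) cross=57.122; C₋=(7.3321,-3.7697) cross=-57.122
  mode - wants cross < 0 → take C=(7.3321,-3.7697) (cross=-57.122)
ex = (C−B)/|BC| = (0.8362,-0.5484); ey = (0.5484,0.8362)
P = B + -0.82·ex + 3.13·ey = (0.0007,4.7814)

0.00 4.78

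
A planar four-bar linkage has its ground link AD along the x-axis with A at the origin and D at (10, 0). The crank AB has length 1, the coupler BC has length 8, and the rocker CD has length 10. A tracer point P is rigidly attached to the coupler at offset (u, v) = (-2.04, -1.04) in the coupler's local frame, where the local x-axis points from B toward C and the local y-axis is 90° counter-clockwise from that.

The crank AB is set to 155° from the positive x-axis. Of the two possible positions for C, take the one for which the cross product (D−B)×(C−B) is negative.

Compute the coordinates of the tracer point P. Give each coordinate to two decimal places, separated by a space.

-2.74 1.79

A=(0,0), D=(10.00,0)
B = A + 1.00·(cos155°, sin155°) = (-0.9063, 0.4226)
|BD| = 10.9145
circle(B,8.00) ∩ circle(D,10.00): a=3.8081, h=7.0355
  candidates: C₊=(3.1713,7.3054) cross=76.789; C₋=(2.6265,-6.7551) cross=-76.789
  mode - wants cross < 0 → take C=(2.6265,-6.7551) (cross=-76.789)
ex = (C−B)/|BC| = (0.4416,-0.8972); ey = (0.8972,0.4416)
P = B + -2.04·ex + -1.04·ey = (-2.7403,1.7937)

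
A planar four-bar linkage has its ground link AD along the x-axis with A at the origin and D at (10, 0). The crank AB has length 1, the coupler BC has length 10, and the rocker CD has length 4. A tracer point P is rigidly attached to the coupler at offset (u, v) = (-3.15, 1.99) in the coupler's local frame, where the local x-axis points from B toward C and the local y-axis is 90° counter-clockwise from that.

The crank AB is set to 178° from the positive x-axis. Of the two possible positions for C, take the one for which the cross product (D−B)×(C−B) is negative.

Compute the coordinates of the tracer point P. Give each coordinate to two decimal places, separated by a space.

-3.20 3.04

A=(0,0), D=(10.00,0)
B = A + 1.00·(cos178°, sin178°) = (-0.9994, 0.0349)
|BD| = 10.9994
circle(B,10.00) ∩ circle(D,4.00): a=9.3181, h=3.6295
  candidates: C₊=(8.3302,3.6348) cross=39.922; C₋=(8.3071,-3.6241) cross=-39.922
  mode - wants cross < 0 → take C=(8.3071,-3.6241) (cross=-39.922)
ex = (C−B)/|BC| = (0.9307,-0.3659); ey = (0.3659,0.9307)
P = B + -3.15·ex + 1.99·ey = (-3.2028,3.0395)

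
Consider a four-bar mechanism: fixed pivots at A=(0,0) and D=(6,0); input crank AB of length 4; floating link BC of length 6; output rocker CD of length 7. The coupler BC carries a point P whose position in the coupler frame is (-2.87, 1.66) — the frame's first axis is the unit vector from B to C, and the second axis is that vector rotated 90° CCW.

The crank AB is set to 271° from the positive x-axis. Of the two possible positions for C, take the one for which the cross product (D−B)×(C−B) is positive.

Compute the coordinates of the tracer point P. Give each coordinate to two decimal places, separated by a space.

A=(0,0), D=(6.00,0)
B = A + 4.00·(cos271°, sin271°) = (0.0698, -3.9994)
|BD| = 7.1528
circle(B,6.00) ∩ circle(D,7.00): a=2.6677, h=5.3743
  candidates: C₊=(-0.7235,1.9479) cross=38.442; C₋=(5.2865,-6.9635) cross=-38.442
  mode + wants cross > 0 → take C=(-0.7235,1.9479) (cross=38.442)
ex = (C−B)/|BC| = (-0.1322,0.9912); ey = (-0.9912,-0.1322)
P = B + -2.87·ex + 1.66·ey = (-1.1961,-7.0637)

-1.20 -7.06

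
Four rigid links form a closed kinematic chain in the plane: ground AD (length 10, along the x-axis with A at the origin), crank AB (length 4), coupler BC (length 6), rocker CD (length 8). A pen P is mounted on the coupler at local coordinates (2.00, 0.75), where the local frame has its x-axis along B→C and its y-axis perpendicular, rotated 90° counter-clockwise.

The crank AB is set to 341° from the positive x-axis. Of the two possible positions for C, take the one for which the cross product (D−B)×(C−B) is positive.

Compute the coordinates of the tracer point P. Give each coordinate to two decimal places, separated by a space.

A=(0,0), D=(10.00,0)
B = A + 4.00·(cos341°, sin341°) = (3.7821, -1.3023)
|BD| = 6.3528
circle(B,6.00) ∩ circle(D,8.00): a=0.9727, h=5.9206
  candidates: C₊=(3.5204,4.6920) cross=37.613; C₋=(5.9478,-6.8978) cross=-37.613
  mode + wants cross > 0 → take C=(3.5204,4.6920) (cross=37.613)
ex = (C−B)/|BC| = (-0.0436,0.9990); ey = (-0.9990,-0.0436)
P = B + 2.00·ex + 0.75·ey = (2.9456,0.6631)

2.95 0.66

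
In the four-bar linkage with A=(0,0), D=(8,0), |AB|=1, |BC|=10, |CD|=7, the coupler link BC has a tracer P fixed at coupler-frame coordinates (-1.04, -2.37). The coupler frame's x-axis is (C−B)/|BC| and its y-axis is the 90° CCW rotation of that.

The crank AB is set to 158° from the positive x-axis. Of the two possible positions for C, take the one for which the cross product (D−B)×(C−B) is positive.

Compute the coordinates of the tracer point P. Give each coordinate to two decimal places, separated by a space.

-0.18 -2.10

A=(0,0), D=(8.00,0)
B = A + 1.00·(cos158°, sin158°) = (-0.9272, 0.3746)
|BD| = 8.9350
circle(B,10.00) ∩ circle(D,7.00): a=7.3215, h=6.8115
  candidates: C₊=(6.6734,6.8731) cross=60.861; C₋=(6.1023,-6.7378) cross=-60.861
  mode + wants cross > 0 → take C=(6.6734,6.8731) (cross=60.861)
ex = (C−B)/|BC| = (0.7601,0.6499); ey = (-0.6499,0.7601)
P = B + -1.04·ex + -2.37·ey = (-0.1775,-2.1026)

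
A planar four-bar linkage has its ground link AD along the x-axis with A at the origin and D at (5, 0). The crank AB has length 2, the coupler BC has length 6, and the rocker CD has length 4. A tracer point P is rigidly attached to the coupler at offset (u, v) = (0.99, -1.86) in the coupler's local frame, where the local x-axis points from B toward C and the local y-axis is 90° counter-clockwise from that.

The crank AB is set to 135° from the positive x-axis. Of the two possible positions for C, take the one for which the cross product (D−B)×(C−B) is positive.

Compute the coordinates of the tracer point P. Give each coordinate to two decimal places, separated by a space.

0.25 0.13

A=(0,0), D=(5.00,0)
B = A + 2.00·(cos135°, sin135°) = (-1.4142, 1.4142)
|BD| = 6.5683
circle(B,6.00) ∩ circle(D,4.00): a=4.8066, h=3.5912
  candidates: C₊=(4.0529,3.8863) cross=23.588; C₋=(2.5064,-3.1276) cross=-23.588
  mode + wants cross > 0 → take C=(4.0529,3.8863) (cross=23.588)
ex = (C−B)/|BC| = (0.9112,0.4120); ey = (-0.4120,0.9112)
P = B + 0.99·ex + -1.86·ey = (0.2542,0.1273)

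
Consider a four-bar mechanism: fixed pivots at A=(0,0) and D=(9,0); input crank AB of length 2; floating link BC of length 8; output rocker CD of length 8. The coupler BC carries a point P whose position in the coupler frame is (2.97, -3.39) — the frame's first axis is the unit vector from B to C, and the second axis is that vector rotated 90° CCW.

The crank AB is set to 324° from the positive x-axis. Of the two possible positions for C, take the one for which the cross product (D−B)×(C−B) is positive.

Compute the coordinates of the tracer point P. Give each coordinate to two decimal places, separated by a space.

A=(0,0), D=(9.00,0)
B = A + 2.00·(cos324°, sin324°) = (1.6180, -1.1756)
|BD| = 7.4750
circle(B,8.00) ∩ circle(D,8.00): a=3.7375, h=7.0733
  candidates: C₊=(4.1966,6.3975) cross=52.873; C₋=(6.4214,-7.5730) cross=-52.873
  mode + wants cross > 0 → take C=(4.1966,6.3975) (cross=52.873)
ex = (C−B)/|BC| = (0.3223,0.9466); ey = (-0.9466,0.3223)
P = B + 2.97·ex + -3.39·ey = (5.7844,0.5432)

5.78 0.54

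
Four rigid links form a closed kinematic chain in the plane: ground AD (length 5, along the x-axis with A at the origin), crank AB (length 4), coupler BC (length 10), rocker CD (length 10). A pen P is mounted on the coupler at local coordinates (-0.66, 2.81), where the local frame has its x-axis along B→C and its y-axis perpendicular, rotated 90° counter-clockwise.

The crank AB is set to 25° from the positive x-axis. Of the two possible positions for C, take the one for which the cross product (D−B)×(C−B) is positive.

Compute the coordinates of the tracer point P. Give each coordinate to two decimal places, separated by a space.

1.55 3.69

A=(0,0), D=(5.00,0)
B = A + 4.00·(cos25°, sin25°) = (3.6252, 1.6905)
|BD| = 2.1789
circle(B,10.00) ∩ circle(D,10.00): a=1.0895, h=9.9405
  candidates: C₊=(12.0247,7.1171) cross=21.659; C₋=(-3.3995,-5.4266) cross=-21.659
  mode + wants cross > 0 → take C=(12.0247,7.1171) (cross=21.659)
ex = (C−B)/|BC| = (0.8400,0.5427); ey = (-0.5427,0.8400)
P = B + -0.66·ex + 2.81·ey = (1.5460,3.6926)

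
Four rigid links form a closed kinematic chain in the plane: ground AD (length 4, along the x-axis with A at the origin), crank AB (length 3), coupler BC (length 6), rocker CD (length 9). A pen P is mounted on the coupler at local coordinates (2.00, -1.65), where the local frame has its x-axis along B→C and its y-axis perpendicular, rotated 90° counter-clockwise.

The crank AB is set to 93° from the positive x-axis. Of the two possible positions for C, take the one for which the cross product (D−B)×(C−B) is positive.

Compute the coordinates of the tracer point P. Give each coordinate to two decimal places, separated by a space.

A=(0,0), D=(4.00,0)
B = A + 3.00·(cos93°, sin93°) = (-0.1570, 2.9959)
|BD| = 5.1241
circle(B,6.00) ∩ circle(D,9.00): a=-1.8290, h=5.7144
  candidates: C₊=(1.7002,8.7012) cross=29.281; C₋=(-4.9819,-0.5707) cross=-29.281
  mode + wants cross > 0 → take C=(1.7002,8.7012) (cross=29.281)
ex = (C−B)/|BC| = (0.3095,0.9509); ey = (-0.9509,0.3095)
P = B + 2.00·ex + -1.65·ey = (2.0310,4.3869)

2.03 4.39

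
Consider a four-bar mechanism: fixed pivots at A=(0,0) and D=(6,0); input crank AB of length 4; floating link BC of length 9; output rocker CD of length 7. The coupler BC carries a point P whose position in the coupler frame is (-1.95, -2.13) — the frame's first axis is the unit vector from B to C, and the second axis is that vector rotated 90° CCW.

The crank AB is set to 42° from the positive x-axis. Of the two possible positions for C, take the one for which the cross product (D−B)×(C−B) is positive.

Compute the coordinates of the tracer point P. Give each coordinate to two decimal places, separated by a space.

1.29 0.33

A=(0,0), D=(6.00,0)
B = A + 4.00·(cos42°, sin42°) = (2.9726, 2.6765)
|BD| = 4.0409
circle(B,9.00) ∩ circle(D,7.00): a=5.9800, h=6.7261
  candidates: C₊=(11.9078,3.7548) cross=27.180; C₋=(2.9977,-6.3234) cross=-27.180
  mode + wants cross > 0 → take C=(11.9078,3.7548) (cross=27.180)
ex = (C−B)/|BC| = (0.9928,0.1198); ey = (-0.1198,0.9928)
P = B + -1.95·ex + -2.13·ey = (1.2918,0.3282)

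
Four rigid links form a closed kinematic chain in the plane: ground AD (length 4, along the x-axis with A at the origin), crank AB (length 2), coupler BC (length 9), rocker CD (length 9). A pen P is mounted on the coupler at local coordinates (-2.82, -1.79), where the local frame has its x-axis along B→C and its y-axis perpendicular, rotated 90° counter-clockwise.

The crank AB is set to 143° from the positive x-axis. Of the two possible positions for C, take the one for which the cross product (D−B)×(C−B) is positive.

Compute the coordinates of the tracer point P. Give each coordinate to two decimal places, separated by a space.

A=(0,0), D=(4.00,0)
B = A + 2.00·(cos143°, sin143°) = (-1.5973, 1.2036)
|BD| = 5.7252
circle(B,9.00) ∩ circle(D,9.00): a=2.8626, h=8.5326
  candidates: C₊=(2.9952,8.9437) cross=48.851; C₋=(-0.5925,-7.7401) cross=-48.851
  mode + wants cross > 0 → take C=(2.9952,8.9437) (cross=48.851)
ex = (C−B)/|BC| = (0.5103,0.8600); ey = (-0.8600,0.5103)
P = B + -2.82·ex + -1.79·ey = (-1.4968,-2.1350)

-1.50 -2.13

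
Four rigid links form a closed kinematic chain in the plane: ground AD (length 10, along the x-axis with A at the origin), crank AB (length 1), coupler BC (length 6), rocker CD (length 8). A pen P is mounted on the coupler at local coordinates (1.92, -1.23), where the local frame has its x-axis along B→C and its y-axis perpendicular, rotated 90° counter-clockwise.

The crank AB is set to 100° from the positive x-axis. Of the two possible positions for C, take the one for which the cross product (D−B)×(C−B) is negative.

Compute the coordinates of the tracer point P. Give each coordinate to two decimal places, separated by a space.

A=(0,0), D=(10.00,0)
B = A + 1.00·(cos100°, sin100°) = (-0.1736, 0.9848)
|BD| = 10.2212
circle(B,6.00) ∩ circle(D,8.00): a=3.7409, h=4.6910
  candidates: C₊=(4.0018,5.2936) cross=47.948; C₋=(3.0979,-4.0448) cross=-47.948
  mode - wants cross < 0 → take C=(3.0979,-4.0448) (cross=-47.948)
ex = (C−B)/|BC| = (0.5453,-0.8383); ey = (0.8383,0.5453)
P = B + 1.92·ex + -1.23·ey = (-0.1578,-1.2953)

-0.16 -1.30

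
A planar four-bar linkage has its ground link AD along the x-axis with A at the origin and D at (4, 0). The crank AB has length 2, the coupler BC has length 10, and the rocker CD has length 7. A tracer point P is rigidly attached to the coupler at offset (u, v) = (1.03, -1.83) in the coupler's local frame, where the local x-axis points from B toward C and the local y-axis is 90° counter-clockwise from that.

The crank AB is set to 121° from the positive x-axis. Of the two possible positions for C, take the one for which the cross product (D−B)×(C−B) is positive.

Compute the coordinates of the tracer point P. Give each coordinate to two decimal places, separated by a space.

0.63 0.43

A=(0,0), D=(4.00,0)
B = A + 2.00·(cos121°, sin121°) = (-1.0301, 1.7143)
|BD| = 5.3142
circle(B,10.00) ∩ circle(D,7.00): a=7.4556, h=6.6644
  candidates: C₊=(8.1768,5.6173) cross=35.416; C₋=(3.8770,-6.9989) cross=-35.416
  mode + wants cross > 0 → take C=(8.1768,5.6173) (cross=35.416)
ex = (C−B)/|BC| = (0.9207,0.3903); ey = (-0.3903,0.9207)
P = B + 1.03·ex + -1.83·ey = (0.6325,0.4315)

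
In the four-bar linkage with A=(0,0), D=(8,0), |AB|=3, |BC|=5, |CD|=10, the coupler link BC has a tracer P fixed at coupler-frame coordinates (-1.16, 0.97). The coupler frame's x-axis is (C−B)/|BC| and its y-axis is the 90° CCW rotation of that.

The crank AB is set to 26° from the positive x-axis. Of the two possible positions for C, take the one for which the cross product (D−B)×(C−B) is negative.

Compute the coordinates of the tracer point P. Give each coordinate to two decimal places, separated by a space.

4.12 0.81

A=(0,0), D=(8.00,0)
B = A + 3.00·(cos26°, sin26°) = (2.6964, 1.3151)
|BD| = 5.4642
circle(B,5.00) ∩ circle(D,10.00): a=-4.1307, h=2.8173
  candidates: C₊=(-0.6348,5.0438) cross=15.395; C₋=(-1.9910,-0.4253) cross=-15.395
  mode - wants cross < 0 → take C=(-1.9910,-0.4253) (cross=-15.395)
ex = (C−B)/|BC| = (-0.9375,-0.3481); ey = (0.3481,-0.9375)
P = B + -1.16·ex + 0.97·ey = (4.1215,0.8095)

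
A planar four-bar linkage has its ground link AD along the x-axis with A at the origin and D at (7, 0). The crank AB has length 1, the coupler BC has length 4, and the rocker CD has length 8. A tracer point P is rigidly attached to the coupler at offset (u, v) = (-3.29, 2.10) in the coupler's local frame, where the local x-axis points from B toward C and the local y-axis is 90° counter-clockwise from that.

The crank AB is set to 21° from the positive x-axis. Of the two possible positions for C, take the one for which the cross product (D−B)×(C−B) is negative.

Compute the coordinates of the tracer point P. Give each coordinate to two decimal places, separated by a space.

3.88 2.91

A=(0,0), D=(7.00,0)
B = A + 1.00·(cos21°, sin21°) = (0.9336, 0.3584)
|BD| = 6.0770
circle(B,4.00) ∩ circle(D,8.00): a=-0.9108, h=3.8949
  candidates: C₊=(0.2540,4.3002) cross=23.669; C₋=(-0.2053,-3.4761) cross=-23.669
  mode - wants cross < 0 → take C=(-0.2053,-3.4761) (cross=-23.669)
ex = (C−B)/|BC| = (-0.2847,-0.9586); ey = (0.9586,-0.2847)
P = B + -3.29·ex + 2.10·ey = (3.8834,2.9143)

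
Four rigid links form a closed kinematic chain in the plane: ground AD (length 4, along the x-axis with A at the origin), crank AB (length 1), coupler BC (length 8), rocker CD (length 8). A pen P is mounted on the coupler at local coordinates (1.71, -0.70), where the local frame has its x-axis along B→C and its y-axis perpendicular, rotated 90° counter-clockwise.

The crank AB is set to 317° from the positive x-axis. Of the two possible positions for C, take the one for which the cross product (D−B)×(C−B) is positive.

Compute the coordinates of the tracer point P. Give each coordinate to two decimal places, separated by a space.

A=(0,0), D=(4.00,0)
B = A + 1.00·(cos317°, sin317°) = (0.7314, -0.6820)
|BD| = 3.3390
circle(B,8.00) ∩ circle(D,8.00): a=1.6695, h=7.8239
  candidates: C₊=(0.7677,7.3179) cross=26.124; C₋=(3.9637,-7.9999) cross=-26.124
  mode + wants cross > 0 → take C=(0.7677,7.3179) (cross=26.124)
ex = (C−B)/|BC| = (0.0045,1.0000); ey = (-1.0000,0.0045)
P = B + 1.71·ex + -0.70·ey = (1.4391,1.0248)

1.44 1.02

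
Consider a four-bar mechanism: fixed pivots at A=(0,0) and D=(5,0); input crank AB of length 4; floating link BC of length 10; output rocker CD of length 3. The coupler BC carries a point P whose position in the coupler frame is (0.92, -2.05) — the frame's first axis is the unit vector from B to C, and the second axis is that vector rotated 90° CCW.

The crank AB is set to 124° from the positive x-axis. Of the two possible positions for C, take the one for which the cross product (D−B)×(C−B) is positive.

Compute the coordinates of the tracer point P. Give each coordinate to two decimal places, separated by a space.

A=(0,0), D=(5.00,0)
B = A + 4.00·(cos124°, sin124°) = (-2.2368, 3.3162)
|BD| = 7.9604
circle(B,10.00) ∩ circle(D,3.00): a=9.6960, h=2.4470
  candidates: C₊=(7.5972,1.5015) cross=19.479; C₋=(5.5585,-2.9476) cross=-19.479
  mode + wants cross > 0 → take C=(7.5972,1.5015) (cross=19.479)
ex = (C−B)/|BC| = (0.9834,-0.1815); ey = (0.1815,0.9834)
P = B + 0.92·ex + -2.05·ey = (-1.7040,1.1332)

-1.70 1.13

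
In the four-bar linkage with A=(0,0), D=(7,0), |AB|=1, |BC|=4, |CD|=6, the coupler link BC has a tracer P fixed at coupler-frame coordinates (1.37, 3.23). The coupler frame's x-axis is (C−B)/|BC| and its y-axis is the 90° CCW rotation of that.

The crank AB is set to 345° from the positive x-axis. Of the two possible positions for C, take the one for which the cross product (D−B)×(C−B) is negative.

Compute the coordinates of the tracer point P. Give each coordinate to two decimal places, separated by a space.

4.47 -0.29

A=(0,0), D=(7.00,0)
B = A + 1.00·(cos345°, sin345°) = (0.9659, -0.2588)
|BD| = 6.0396
circle(B,4.00) ∩ circle(D,6.00): a=1.3641, h=3.7602
  candidates: C₊=(2.1676,3.5564) cross=22.710; C₋=(2.4899,-3.9571) cross=-22.710
  mode - wants cross < 0 → take C=(2.4899,-3.9571) (cross=-22.710)
ex = (C−B)/|BC| = (0.3810,-0.9246); ey = (0.9246,0.3810)
P = B + 1.37·ex + 3.23·ey = (4.4743,-0.2949)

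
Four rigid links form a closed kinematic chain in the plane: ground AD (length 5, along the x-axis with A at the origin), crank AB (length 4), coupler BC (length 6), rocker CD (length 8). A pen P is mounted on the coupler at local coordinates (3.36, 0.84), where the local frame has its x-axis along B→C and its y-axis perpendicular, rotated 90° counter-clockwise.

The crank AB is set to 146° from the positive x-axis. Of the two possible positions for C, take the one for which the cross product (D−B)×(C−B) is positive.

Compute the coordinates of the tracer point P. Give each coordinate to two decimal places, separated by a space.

-1.71 5.31

A=(0,0), D=(5.00,0)
B = A + 4.00·(cos146°, sin146°) = (-3.3162, 2.2368)
|BD| = 8.6117
circle(B,6.00) ∩ circle(D,8.00): a=2.6802, h=5.3681
  candidates: C₊=(0.6663,6.7245) cross=46.229; C₋=(-2.1223,-3.6432) cross=-46.229
  mode + wants cross > 0 → take C=(0.6663,6.7245) (cross=46.229)
ex = (C−B)/|BC| = (0.6637,0.7480); ey = (-0.7480,0.6637)
P = B + 3.36·ex + 0.84·ey = (-1.7143,5.3075)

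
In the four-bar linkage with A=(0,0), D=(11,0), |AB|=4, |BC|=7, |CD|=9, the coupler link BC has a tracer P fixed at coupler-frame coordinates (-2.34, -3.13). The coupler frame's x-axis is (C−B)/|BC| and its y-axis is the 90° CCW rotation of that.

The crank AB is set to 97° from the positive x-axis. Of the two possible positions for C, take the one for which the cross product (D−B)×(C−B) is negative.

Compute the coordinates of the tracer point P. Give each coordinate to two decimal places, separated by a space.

-4.30 4.85

A=(0,0), D=(11.00,0)
B = A + 4.00·(cos97°, sin97°) = (-0.4875, 3.9702)
|BD| = 12.1542
circle(B,7.00) ∩ circle(D,9.00): a=4.7607, h=5.1319
  candidates: C₊=(5.6884,7.2654) cross=62.374; C₋=(2.3357,-2.4352) cross=-62.374
  mode - wants cross < 0 → take C=(2.3357,-2.4352) (cross=-62.374)
ex = (C−B)/|BC| = (0.4033,-0.9151); ey = (0.9151,0.4033)
P = B + -2.34·ex + -3.13·ey = (-4.2954,4.8491)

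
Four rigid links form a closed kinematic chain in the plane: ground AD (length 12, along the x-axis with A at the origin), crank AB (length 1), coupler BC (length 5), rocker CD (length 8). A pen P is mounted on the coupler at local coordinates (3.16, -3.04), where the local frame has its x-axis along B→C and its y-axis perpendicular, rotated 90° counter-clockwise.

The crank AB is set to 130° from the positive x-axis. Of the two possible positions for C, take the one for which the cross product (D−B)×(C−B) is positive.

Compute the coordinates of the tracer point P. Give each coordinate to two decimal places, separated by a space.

3.12 -1.48

A=(0,0), D=(12.00,0)
B = A + 1.00·(cos130°, sin130°) = (-0.6428, 0.7660)
|BD| = 12.6660
circle(B,5.00) ∩ circle(D,8.00): a=4.7934, h=1.4223
  candidates: C₊=(4.2279,1.8959) cross=18.015; C₋=(4.0558,-0.9436) cross=-18.015
  mode + wants cross > 0 → take C=(4.2279,1.8959) (cross=18.015)
ex = (C−B)/|BC| = (0.9741,0.2260); ey = (-0.2260,0.9741)
P = B + 3.16·ex + -3.04·ey = (3.1224,-1.4813)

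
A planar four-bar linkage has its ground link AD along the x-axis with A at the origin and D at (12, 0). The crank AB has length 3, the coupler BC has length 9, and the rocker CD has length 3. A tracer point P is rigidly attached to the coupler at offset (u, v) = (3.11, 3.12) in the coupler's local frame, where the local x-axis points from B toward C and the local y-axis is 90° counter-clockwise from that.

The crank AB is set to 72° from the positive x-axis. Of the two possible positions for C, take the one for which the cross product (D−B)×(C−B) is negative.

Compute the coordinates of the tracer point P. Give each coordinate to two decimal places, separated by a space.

A=(0,0), D=(12.00,0)
B = A + 3.00·(cos72°, sin72°) = (0.9271, 2.8532)
|BD| = 11.4346
circle(B,9.00) ∩ circle(D,3.00): a=8.8656, h=1.5493
  candidates: C₊=(9.8989,2.1413) cross=17.716; C₋=(9.1257,-0.8593) cross=-17.716
  mode - wants cross < 0 → take C=(9.1257,-0.8593) (cross=-17.716)
ex = (C−B)/|BC| = (0.9110,-0.4125); ey = (0.4125,0.9110)
P = B + 3.11·ex + 3.12·ey = (5.0471,4.4125)

5.05 4.41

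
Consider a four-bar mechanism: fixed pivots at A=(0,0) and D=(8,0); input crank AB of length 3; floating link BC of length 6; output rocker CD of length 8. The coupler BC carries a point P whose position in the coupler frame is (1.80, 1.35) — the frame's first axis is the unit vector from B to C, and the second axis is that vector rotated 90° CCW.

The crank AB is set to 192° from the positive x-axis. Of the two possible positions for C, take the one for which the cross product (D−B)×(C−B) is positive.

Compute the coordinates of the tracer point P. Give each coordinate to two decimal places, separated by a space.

-2.77 1.62

A=(0,0), D=(8.00,0)
B = A + 3.00·(cos192°, sin192°) = (-2.9344, -0.6237)
|BD| = 10.9522
circle(B,6.00) ∩ circle(D,8.00): a=4.1978, h=4.2870
  candidates: C₊=(1.0124,3.8954) cross=46.952; C₋=(1.5007,-4.6647) cross=-46.952
  mode + wants cross > 0 → take C=(1.0124,3.8954) (cross=46.952)
ex = (C−B)/|BC| = (0.6578,0.7532); ey = (-0.7532,0.6578)
P = B + 1.80·ex + 1.35·ey = (-2.7672,1.6200)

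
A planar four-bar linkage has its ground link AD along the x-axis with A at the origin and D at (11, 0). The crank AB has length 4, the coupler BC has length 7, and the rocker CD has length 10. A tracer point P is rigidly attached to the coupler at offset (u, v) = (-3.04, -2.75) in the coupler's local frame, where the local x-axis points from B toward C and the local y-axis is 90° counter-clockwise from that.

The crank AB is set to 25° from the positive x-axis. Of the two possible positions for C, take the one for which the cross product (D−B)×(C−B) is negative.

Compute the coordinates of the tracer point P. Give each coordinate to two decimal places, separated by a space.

A=(0,0), D=(11.00,0)
B = A + 4.00·(cos25°, sin25°) = (3.6252, 1.6905)
|BD| = 7.5660
circle(B,7.00) ∩ circle(D,10.00): a=0.4127, h=6.9878
  candidates: C₊=(5.5888,8.4094) cross=52.870; C₋=(2.4662,-5.2129) cross=-52.870
  mode - wants cross < 0 → take C=(2.4662,-5.2129) (cross=-52.870)
ex = (C−B)/|BC| = (-0.1656,-0.9862); ey = (0.9862,-0.1656)
P = B + -3.04·ex + -2.75·ey = (1.4165,5.1438)

1.42 5.14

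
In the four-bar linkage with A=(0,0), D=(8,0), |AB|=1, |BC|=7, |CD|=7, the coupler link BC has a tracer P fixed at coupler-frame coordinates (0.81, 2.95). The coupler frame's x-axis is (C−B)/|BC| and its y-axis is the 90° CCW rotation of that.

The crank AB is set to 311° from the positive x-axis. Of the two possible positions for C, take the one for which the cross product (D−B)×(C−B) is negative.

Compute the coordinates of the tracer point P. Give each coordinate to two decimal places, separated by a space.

3.49 0.41

A=(0,0), D=(8.00,0)
B = A + 1.00·(cos311°, sin311°) = (0.6561, -0.7547)
|BD| = 7.3826
circle(B,7.00) ∩ circle(D,7.00): a=3.6913, h=5.9476
  candidates: C₊=(3.7200,5.5391) cross=43.909; C₋=(4.9360,-6.2938) cross=-43.909
  mode - wants cross < 0 → take C=(4.9360,-6.2938) (cross=-43.909)
ex = (C−B)/|BC| = (0.6114,-0.7913); ey = (0.7913,0.6114)
P = B + 0.81·ex + 2.95·ey = (3.4857,0.4080)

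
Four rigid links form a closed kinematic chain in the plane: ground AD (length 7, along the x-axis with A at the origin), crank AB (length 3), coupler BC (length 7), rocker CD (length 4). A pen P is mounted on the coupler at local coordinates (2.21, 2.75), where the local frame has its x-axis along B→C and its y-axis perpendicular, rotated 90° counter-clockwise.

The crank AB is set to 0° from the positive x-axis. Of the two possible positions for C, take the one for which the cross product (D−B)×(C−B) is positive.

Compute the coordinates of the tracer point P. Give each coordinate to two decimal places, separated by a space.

3.60 3.48

A=(0,0), D=(7.00,0)
B = A + 3.00·(cos0°, sin0°) = (3.0000, 0.0000)
|BD| = 4.0000
circle(B,7.00) ∩ circle(D,4.00): a=6.1250, h=3.3889
  candidates: C₊=(9.1250,3.3889) cross=13.555; C₋=(9.1250,-3.3889) cross=-13.555
  mode + wants cross > 0 → take C=(9.1250,3.3889) (cross=13.555)
ex = (C−B)/|BC| = (0.8750,0.4841); ey = (-0.4841,0.8750)
P = B + 2.21·ex + 2.75·ey = (3.6024,3.4762)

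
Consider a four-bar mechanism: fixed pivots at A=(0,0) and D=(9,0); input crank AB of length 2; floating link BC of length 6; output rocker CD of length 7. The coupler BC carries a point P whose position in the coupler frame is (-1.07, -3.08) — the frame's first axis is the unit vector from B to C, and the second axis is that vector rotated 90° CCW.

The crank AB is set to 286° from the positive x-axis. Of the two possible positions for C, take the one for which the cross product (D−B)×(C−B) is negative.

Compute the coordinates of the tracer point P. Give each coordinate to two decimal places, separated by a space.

A=(0,0), D=(9.00,0)
B = A + 2.00·(cos286°, sin286°) = (0.5513, -1.9225)
|BD| = 8.6647
circle(B,6.00) ∩ circle(D,7.00): a=3.5822, h=4.8133
  candidates: C₊=(2.9762,3.5656) cross=41.706; C₋=(5.1121,-5.8210) cross=-41.706
  mode - wants cross < 0 → take C=(5.1121,-5.8210) (cross=-41.706)
ex = (C−B)/|BC| = (0.7601,-0.6498); ey = (0.6498,0.7601)
P = B + -1.07·ex + -3.08·ey = (-2.2633,-3.5685)

-2.26 -3.57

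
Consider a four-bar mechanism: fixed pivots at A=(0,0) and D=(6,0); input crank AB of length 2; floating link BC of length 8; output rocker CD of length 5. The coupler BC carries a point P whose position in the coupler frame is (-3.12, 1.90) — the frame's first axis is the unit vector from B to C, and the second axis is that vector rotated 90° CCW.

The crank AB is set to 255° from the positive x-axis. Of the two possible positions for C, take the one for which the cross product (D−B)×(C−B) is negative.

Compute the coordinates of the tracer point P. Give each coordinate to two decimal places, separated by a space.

-2.70 1.00

A=(0,0), D=(6.00,0)
B = A + 2.00·(cos255°, sin255°) = (-0.5176, -1.9319)
|BD| = 6.7979
circle(B,8.00) ∩ circle(D,5.00): a=6.2675, h=4.9718
  candidates: C₊=(4.0785,4.6161) cross=33.798; C₋=(6.9043,-4.9175) cross=-33.798
  mode - wants cross < 0 → take C=(6.9043,-4.9175) (cross=-33.798)
ex = (C−B)/|BC| = (0.9277,-0.3732); ey = (0.3732,0.9277)
P = B + -3.12·ex + 1.90·ey = (-2.7031,0.9953)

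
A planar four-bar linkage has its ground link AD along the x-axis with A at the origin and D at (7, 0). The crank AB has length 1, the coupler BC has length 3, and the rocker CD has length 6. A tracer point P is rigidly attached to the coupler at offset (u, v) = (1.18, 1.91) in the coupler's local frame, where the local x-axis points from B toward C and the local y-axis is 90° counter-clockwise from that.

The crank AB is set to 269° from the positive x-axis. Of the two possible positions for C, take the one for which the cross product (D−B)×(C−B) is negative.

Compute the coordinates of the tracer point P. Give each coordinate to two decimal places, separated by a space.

2.20 -0.63

A=(0,0), D=(7.00,0)
B = A + 1.00·(cos269°, sin269°) = (-0.0175, -0.9998)
|BD| = 7.0883
circle(B,3.00) ∩ circle(D,6.00): a=1.6396, h=2.5123
  candidates: C₊=(1.2514,1.7186) cross=17.808; C₋=(1.9601,-3.2557) cross=-17.808
  mode - wants cross < 0 → take C=(1.9601,-3.2557) (cross=-17.808)
ex = (C−B)/|BC| = (0.6592,-0.7520); ey = (0.7520,0.6592)
P = B + 1.18·ex + 1.91·ey = (2.1967,-0.6281)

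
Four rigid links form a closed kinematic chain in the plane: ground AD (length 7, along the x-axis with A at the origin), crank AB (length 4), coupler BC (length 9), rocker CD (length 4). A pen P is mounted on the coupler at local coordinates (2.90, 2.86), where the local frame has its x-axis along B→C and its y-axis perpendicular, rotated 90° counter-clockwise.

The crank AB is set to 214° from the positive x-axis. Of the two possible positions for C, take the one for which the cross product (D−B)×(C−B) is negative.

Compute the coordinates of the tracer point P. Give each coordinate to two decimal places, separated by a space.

A=(0,0), D=(7.00,0)
B = A + 4.00·(cos214°, sin214°) = (-3.3162, -2.2368)
|BD| = 10.5559
circle(B,9.00) ∩ circle(D,4.00): a=8.3568, h=3.3413
  candidates: C₊=(4.1429,2.7994) cross=35.270; C₋=(5.5589,-3.7314) cross=-35.270
  mode - wants cross < 0 → take C=(5.5589,-3.7314) (cross=-35.270)
ex = (C−B)/|BC| = (0.9861,-0.1661); ey = (0.1661,0.9861)
P = B + 2.90·ex + 2.86·ey = (0.0185,0.1019)

0.02 0.10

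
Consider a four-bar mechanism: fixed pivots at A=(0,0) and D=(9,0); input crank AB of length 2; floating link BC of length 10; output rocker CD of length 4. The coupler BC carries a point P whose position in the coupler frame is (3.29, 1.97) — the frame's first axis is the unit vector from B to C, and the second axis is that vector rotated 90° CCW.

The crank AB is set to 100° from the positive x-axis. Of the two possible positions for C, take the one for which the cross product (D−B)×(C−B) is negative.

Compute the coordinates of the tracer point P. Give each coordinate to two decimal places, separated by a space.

A=(0,0), D=(9.00,0)
B = A + 2.00·(cos100°, sin100°) = (-0.3473, 1.9696)
|BD| = 9.5526
circle(B,10.00) ∩ circle(D,4.00): a=9.1730, h=3.9820
  candidates: C₊=(9.4496,3.9746) cross=38.038; C₋=(7.8076,-3.8181) cross=-38.038
  mode - wants cross < 0 → take C=(7.8076,-3.8181) (cross=-38.038)
ex = (C−B)/|BC| = (0.8155,-0.5788); ey = (0.5788,0.8155)
P = B + 3.29·ex + 1.97·ey = (3.4758,1.6720)

3.48 1.67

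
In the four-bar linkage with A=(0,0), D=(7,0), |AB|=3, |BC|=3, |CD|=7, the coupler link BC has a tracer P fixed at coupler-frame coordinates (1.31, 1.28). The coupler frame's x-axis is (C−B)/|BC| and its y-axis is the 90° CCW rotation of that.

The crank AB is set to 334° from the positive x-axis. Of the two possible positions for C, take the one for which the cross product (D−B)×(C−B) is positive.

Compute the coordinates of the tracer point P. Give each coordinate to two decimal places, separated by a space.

0.96 -1.89

A=(0,0), D=(7.00,0)
B = A + 3.00·(cos334°, sin334°) = (2.6964, -1.3151)
|BD| = 4.5001
circle(B,3.00) ∩ circle(D,7.00): a=-2.1943, h=2.0457
  candidates: C₊=(0.0000,0.0000) cross=9.206; C₋=(1.1957,-3.9128) cross=-9.206
  mode + wants cross > 0 → take C=(0.0000,0.0000) (cross=9.206)
ex = (C−B)/|BC| = (-0.8988,0.4384); ey = (-0.4384,-0.8988)
P = B + 1.31·ex + 1.28·ey = (0.9578,-1.8913)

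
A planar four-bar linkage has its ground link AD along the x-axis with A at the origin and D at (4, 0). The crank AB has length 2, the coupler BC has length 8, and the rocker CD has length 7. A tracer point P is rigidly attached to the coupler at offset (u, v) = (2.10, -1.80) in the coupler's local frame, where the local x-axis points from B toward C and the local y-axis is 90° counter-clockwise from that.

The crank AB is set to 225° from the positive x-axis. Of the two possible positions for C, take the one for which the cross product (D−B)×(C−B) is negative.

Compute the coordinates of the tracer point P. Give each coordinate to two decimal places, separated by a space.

-1.16 -4.17

A=(0,0), D=(4.00,0)
B = A + 2.00·(cos225°, sin225°) = (-1.4142, -1.4142)
|BD| = 5.5959
circle(B,8.00) ∩ circle(D,7.00): a=4.1382, h=6.8465
  candidates: C₊=(0.8594,6.2559) cross=38.312; C₋=(4.3200,-6.9927) cross=-38.312
  mode - wants cross < 0 → take C=(4.3200,-6.9927) (cross=-38.312)
ex = (C−B)/|BC| = (0.7168,-0.6973); ey = (0.6973,0.7168)
P = B + 2.10·ex + -1.80·ey = (-1.1642,-4.1687)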